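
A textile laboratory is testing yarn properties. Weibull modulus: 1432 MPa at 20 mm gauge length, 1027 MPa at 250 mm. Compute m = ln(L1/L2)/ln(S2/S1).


Formula: m = ln(L1/L2) / ln(S2/S1)
Step 1: ln(L1/L2) = ln(20/250) = -2.52573
Step 2: S2/S1 = 1027/1432 = 0.71718
Step 3: ln(S2/S1) = ln(0.71718) = -0.33243
Step 4: m = -2.52573 / -0.33243 = 7.60

7.60 (Weibull m)


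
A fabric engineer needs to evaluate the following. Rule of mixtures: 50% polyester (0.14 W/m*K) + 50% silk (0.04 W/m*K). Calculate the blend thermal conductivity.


Formula: Blend property = (fraction_A * property_A) + (fraction_B * property_B)
Step 1: Contribution A = 50/100 * 0.14 W/m*K = 0.07 W/m*K
Step 2: Contribution B = 50/100 * 0.04 W/m*K = 0.02 W/m*K
Step 3: Blend thermal conductivity = 0.07 + 0.02 = 0.09 W/m*K

0.09 W/m*K


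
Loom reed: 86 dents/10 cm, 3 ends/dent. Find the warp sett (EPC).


Formula: EPC = (dents per 10 cm * ends per dent) / 10
Step 1: Total ends per 10 cm = 86 * 3 = 258
Step 2: EPC = 258 / 10 = 25.8 ends/cm

25.8 ends/cm


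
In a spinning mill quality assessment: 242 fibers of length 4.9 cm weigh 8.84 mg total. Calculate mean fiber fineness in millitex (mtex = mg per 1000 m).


Formula: fineness (mtex) = mass (mg) / total length (km) = (mass_mg / total_length_m) * 1000
Step 1: Convert fiber length: 4.9 cm = 0.049 m
Step 2: Total fiber length = 242 * 0.049 = 11.858 m
Step 3: Linear density = 8.84 mg / 11.858 m = 0.7455 mg/m
Step 4: fineness = 0.7455 * 1000 = 745.5 mtex

745.5 mtex


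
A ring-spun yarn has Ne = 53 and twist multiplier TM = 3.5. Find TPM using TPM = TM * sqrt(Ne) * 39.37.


Formula: TPM = TM * sqrt(Ne) * 39.37
Step 1: sqrt(Ne) = sqrt(53) = 7.2801
Step 2: TM * sqrt(Ne) = 3.5 * 7.2801 = 25.4804
Step 3: TPM = 25.4804 * 39.37 = 1003 twists/m

1003 twists/m


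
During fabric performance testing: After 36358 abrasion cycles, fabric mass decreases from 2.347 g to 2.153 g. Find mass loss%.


Formula: Mass loss% = ((m_before - m_after) / m_before) * 100
Step 1: Mass loss = 2.347 - 2.153 = 0.194 g
Step 2: Ratio = 0.194 / 2.347 = 0.0826587
Step 3: Mass loss% = 0.0826587 * 100 = 8.26587% ≈ 8.27%

8.27%


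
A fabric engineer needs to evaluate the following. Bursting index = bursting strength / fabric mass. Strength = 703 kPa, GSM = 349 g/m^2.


Formula: Bursting Index = Bursting Strength / Fabric GSM
BI = 703 kPa / 349 g/m^2
BI = 2.014 kPa/(g/m^2)

2.014 kPa/(g/m^2)


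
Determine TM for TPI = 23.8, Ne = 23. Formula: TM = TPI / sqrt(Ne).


Formula: TM = TPI / sqrt(Ne)
Step 1: sqrt(Ne) = sqrt(23) = 4.7958
Step 2: TM = 23.8 / 4.7958 = 4.96

4.96 TM


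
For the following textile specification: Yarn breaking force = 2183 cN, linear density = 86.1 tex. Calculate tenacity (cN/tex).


Formula: Tenacity = Breaking force / Linear density
Tenacity = 2183 cN / 86.1 tex
Tenacity = 25.35 cN/tex

25.35 cN/tex


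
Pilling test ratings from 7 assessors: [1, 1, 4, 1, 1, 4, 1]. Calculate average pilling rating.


Formula: Mean = sum / count
Sum = 1 + 1 + 4 + 1 + 1 + 4 + 1 = 13
Mean = 13 / 7 = 1.9

1.9


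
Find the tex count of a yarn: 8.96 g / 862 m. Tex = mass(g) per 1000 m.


Formula: Tex = (mass_g / length_m) * 1000
Substituting: Tex = (8.96 / 862) * 1000
Intermediate: 8.96 / 862 = 0.01039443 g/m
Tex = 0.01039443 * 1000 = 10.39 tex

10.39 tex


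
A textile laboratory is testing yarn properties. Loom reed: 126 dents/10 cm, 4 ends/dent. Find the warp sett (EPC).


Formula: EPC = (dents per 10 cm * ends per dent) / 10
Step 1: Total ends per 10 cm = 126 * 4 = 504
Step 2: EPC = 504 / 10 = 50.4 ends/cm

50.4 ends/cm


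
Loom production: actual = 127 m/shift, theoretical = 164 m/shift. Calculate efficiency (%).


Formula: Efficiency% = (Actual output / Theoretical output) * 100
Efficiency% = (127 / 164) * 100
Efficiency% = 0.77439 * 100 = 77.439% ≈ 77.4%

77.4%


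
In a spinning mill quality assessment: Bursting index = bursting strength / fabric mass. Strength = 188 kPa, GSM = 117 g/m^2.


Formula: Bursting Index = Bursting Strength / Fabric GSM
BI = 188 kPa / 117 g/m^2
BI = 1.607 kPa/(g/m^2)

1.607 kPa/(g/m^2)


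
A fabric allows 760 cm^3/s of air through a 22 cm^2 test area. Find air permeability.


Formula: Air Permeability = Airflow / Test Area
AP = 760 cm^3/s / 22 cm^2
AP = 34.5 cm^3/s/cm^2

34.5 cm^3/s/cm^2


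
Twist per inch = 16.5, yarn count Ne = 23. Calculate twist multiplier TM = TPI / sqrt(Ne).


Formula: TM = TPI / sqrt(Ne)
Step 1: sqrt(Ne) = sqrt(23) = 4.7958
Step 2: TM = 16.5 / 4.7958 = 3.44

3.44 TM


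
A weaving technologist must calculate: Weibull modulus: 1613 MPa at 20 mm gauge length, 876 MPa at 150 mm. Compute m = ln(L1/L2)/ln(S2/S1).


Formula: m = ln(L1/L2) / ln(S2/S1)
Step 1: ln(L1/L2) = ln(20/150) = -2.01490
Step 2: S2/S1 = 876/1613 = 0.54309
Step 3: ln(S2/S1) = ln(0.54309) = -0.61048
Step 4: m = -2.01490 / -0.61048 = 3.30

3.30 (Weibull m)


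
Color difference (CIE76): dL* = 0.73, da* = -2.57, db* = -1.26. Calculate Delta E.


Formula: Delta E = sqrt(dL*^2 + da*^2 + db*^2)
Step 1: dL*^2 = 0.73^2 = 0.5329
Step 2: da*^2 = (-2.57)^2 = 6.6049
Step 3: db*^2 = (-1.26)^2 = 1.5876
Step 4: Sum = 0.5329 + 6.6049 + 1.5876 = 8.7254
Step 5: Delta E = sqrt(8.7254) = 2.95

2.95 Delta E


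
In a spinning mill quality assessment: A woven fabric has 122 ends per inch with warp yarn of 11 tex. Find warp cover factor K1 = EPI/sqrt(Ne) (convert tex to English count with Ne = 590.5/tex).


Formula: K1 = EPI / sqrt(Ne), with Ne = 590.5 / tex_warp
Step 1: Ne = 590.5 / 11 = 53.682
Step 2: sqrt(Ne) = sqrt(53.682) = 7.3268
Step 3: K1 = 122 / 7.3268 = 16.7

16.7


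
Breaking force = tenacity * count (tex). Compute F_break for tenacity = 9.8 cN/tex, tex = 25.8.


Formula: Breaking force = Tenacity * Linear density
F = 9.8 cN/tex * 25.8 tex
F = 252.84 cN

252.84 cN


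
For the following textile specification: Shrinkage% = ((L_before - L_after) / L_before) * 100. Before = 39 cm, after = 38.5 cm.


Formula: Shrinkage% = ((L_before - L_after) / L_before) * 100
Step 1: Shrinkage = 39 - 38.5 = 0.5 cm
Step 2: Shrinkage% = (0.5 / 39) * 100
Step 3: Shrinkage% = 0.012821 * 100 = 1.2821% ≈ 1.3%

1.3%


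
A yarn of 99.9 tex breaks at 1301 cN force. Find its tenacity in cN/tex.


Formula: Tenacity = Breaking force / Linear density
Tenacity = 1301 cN / 99.9 tex
Tenacity = 13.02 cN/tex

13.02 cN/tex


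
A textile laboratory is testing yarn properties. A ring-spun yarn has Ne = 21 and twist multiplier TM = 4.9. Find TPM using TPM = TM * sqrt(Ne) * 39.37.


Formula: TPM = TM * sqrt(Ne) * 39.37
Step 1: sqrt(Ne) = sqrt(21) = 4.5826
Step 2: TM * sqrt(Ne) = 4.9 * 4.5826 = 22.4547
Step 3: TPM = 22.4547 * 39.37 = 884 twists/m

884 twists/m


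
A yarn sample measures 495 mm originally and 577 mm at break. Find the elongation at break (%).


Formula: Elongation (%) = ((L_break - L0) / L0) * 100
Step 1: Extension = 577 - 495 = 82 mm
Step 2: Elongation = (82 / 495) * 100
Step 3: Elongation = 0.165657 * 100 = 16.5657% ≈ 16.6%

16.6%


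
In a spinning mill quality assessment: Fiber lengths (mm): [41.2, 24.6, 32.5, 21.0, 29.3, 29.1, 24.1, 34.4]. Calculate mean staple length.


Formula: Mean = sum of lengths / count
Sum = 41.2 + 24.6 + 32.5 + 21.0 + 29.3 + 29.1 + 24.1 + 34.4
Sum = 236.2 mm
Mean = 236.2 / 8 = 29.53 mm

29.53 mm


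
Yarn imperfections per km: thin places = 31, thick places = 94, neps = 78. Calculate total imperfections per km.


Formula: Total = thin places + thick places + neps
Total = 31 + 94 + 78
Total = 203 imperfections/km

203 imperfections/km


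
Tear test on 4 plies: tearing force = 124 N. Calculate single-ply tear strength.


Formula: Per-ply strength = Total force / Number of plies
Per-ply = 124 N / 4
Per-ply = 31 N

31 N


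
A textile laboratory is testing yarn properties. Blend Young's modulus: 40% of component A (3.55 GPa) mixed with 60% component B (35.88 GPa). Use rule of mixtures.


Formula: Blend property = (fraction_A * property_A) + (fraction_B * property_B)
Step 1: Contribution A = 40/100 * 3.55 GPa = 1.42 GPa
Step 2: Contribution B = 60/100 * 35.88 GPa = 21.528 GPa
Step 3: Blend Young's modulus = 1.42 + 21.528 = 22.948 GPa

22.948 GPa


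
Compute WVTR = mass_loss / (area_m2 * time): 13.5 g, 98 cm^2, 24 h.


Formula: WVTR = mass_loss / (area * time)
Step 1: Convert area: 98 cm^2 = 0.0098 m^2
Step 2: WVTR = 13.5 g / (0.0098 m^2 * 24 h)
Step 3: WVTR = 13.5 / 0.2352 = 57.4 g/m^2/h

57.4 g/m^2/h


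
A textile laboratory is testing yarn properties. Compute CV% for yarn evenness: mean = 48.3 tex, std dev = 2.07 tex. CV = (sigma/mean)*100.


Formula: CV% = (standard deviation / mean) * 100
Step 1: Ratio = 2.07 / 48.3 = 0.042857
Step 2: CV% = 0.042857 * 100 = 4.2857% ≈ 4.3%

4.3%


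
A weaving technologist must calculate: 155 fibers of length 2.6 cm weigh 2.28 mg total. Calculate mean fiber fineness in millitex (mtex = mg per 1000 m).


Formula: fineness (mtex) = mass (mg) / total length (km) = (mass_mg / total_length_m) * 1000
Step 1: Convert fiber length: 2.6 cm = 0.026 m
Step 2: Total fiber length = 155 * 0.026 = 4.03 m
Step 3: Linear density = 2.28 mg / 4.03 m = 0.5658 mg/m
Step 4: fineness = 0.5658 * 1000 = 565.8 mtex

565.8 mtex


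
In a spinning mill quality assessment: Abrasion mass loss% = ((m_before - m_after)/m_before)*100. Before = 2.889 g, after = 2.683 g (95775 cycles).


Formula: Mass loss% = ((m_before - m_after) / m_before) * 100
Step 1: Mass loss = 2.889 - 2.683 = 0.206 g
Step 2: Ratio = 0.206 / 2.889 = 0.0713049
Step 3: Mass loss% = 0.0713049 * 100 = 7.13049% ≈ 7.13%

7.13%


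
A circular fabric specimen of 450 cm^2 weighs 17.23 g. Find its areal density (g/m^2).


Formula: GSM = mass_g / area_m2
Step 1: Convert area: 450 cm^2 = 450 / 10000 = 0.045 m^2
Step 2: GSM = 17.23 g / 0.045 m^2 = 382.9 g/m^2

382.9 g/m^2


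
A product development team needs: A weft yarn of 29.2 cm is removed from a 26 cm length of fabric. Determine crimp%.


Formula: Crimp% = ((L_yarn - L_fabric) / L_fabric) * 100
Step 1: Extension = 29.2 - 26 = 3.2 cm
Step 2: Crimp% = (3.2 / 26) * 100
Step 3: Crimp% = 0.123077 * 100 = 12.3077% ≈ 12.3%

12.3%


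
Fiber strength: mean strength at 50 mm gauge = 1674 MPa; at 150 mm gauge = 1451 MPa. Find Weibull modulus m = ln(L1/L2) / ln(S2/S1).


Formula: m = ln(L1/L2) / ln(S2/S1)
Step 1: ln(L1/L2) = ln(50/150) = -1.09861
Step 2: S2/S1 = 1451/1674 = 0.86679
Step 3: ln(S2/S1) = ln(0.86679) = -0.14296
Step 4: m = -1.09861 / -0.14296 = 7.68

7.68 (Weibull m)


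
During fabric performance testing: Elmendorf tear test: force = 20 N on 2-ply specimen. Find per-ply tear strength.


Formula: Per-ply strength = Total force / Number of plies
Per-ply = 20 N / 2
Per-ply = 10 N

10 N


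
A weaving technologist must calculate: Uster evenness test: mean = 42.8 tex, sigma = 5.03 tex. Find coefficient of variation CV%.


Formula: CV% = (standard deviation / mean) * 100
Step 1: Ratio = 5.03 / 42.8 = 0.117523
Step 2: CV% = 0.117523 * 100 = 11.7523% ≈ 11.8%

11.8%


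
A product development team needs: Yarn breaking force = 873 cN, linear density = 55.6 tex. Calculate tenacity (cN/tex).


Formula: Tenacity = Breaking force / Linear density
Tenacity = 873 cN / 55.6 tex
Tenacity = 15.70 cN/tex

15.70 cN/tex


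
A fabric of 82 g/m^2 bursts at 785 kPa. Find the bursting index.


Formula: Bursting Index = Bursting Strength / Fabric GSM
BI = 785 kPa / 82 g/m^2
BI = 9.573 kPa/(g/m^2)

9.573 kPa/(g/m^2)


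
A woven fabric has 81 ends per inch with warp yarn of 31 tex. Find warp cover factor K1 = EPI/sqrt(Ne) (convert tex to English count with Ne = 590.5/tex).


Formula: K1 = EPI / sqrt(Ne), with Ne = 590.5 / tex_warp
Step 1: Ne = 590.5 / 31 = 19.048
Step 2: sqrt(Ne) = sqrt(19.048) = 4.3644
Step 3: K1 = 81 / 4.3644 = 18.6

18.6


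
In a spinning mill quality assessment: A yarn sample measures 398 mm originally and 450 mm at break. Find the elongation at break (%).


Formula: Elongation (%) = ((L_break - L0) / L0) * 100
Step 1: Extension = 450 - 398 = 52 mm
Step 2: Elongation = (52 / 398) * 100
Step 3: Elongation = 0.130653 * 100 = 13.0653% ≈ 13.1%

13.1%


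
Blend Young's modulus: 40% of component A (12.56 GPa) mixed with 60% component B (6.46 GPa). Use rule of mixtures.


Formula: Blend property = (fraction_A * property_A) + (fraction_B * property_B)
Step 1: Contribution A = 40/100 * 12.56 GPa = 5.024 GPa
Step 2: Contribution B = 60/100 * 6.46 GPa = 3.876 GPa
Step 3: Blend Young's modulus = 5.024 + 3.876 = 8.9 GPa

8.9 GPa


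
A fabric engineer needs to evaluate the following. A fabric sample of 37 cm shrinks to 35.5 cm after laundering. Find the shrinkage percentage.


Formula: Shrinkage% = ((L_before - L_after) / L_before) * 100
Step 1: Shrinkage = 37 - 35.5 = 1.5 cm
Step 2: Shrinkage% = (1.5 / 37) * 100
Step 3: Shrinkage% = 0.040541 * 100 = 4.0541% ≈ 4.1%

4.1%


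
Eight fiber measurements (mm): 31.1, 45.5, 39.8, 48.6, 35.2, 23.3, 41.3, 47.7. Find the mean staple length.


Formula: Mean = sum of lengths / count
Sum = 31.1 + 45.5 + 39.8 + 48.6 + 35.2 + 23.3 + 41.3 + 47.7
Sum = 312.5 mm
Mean = 312.5 / 8 = 39.06 mm

39.06 mm


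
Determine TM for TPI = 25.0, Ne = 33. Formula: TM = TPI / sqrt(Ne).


Formula: TM = TPI / sqrt(Ne)
Step 1: sqrt(Ne) = sqrt(33) = 5.7446
Step 2: TM = 25.0 / 5.7446 = 4.35

4.35 TM


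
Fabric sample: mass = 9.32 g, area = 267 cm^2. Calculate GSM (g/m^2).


Formula: GSM = mass_g / area_m2
Step 1: Convert area: 267 cm^2 = 267 / 10000 = 0.0267 m^2
Step 2: GSM = 9.32 g / 0.0267 m^2 = 349.1 g/m^2

349.1 g/m^2


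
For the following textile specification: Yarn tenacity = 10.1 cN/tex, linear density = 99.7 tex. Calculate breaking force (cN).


Formula: Breaking force = Tenacity * Linear density
F = 10.1 cN/tex * 99.7 tex
F = 1006.97 cN

1006.97 cN


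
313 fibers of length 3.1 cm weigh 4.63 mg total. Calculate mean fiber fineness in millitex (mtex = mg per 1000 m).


Formula: fineness (mtex) = mass (mg) / total length (km) = (mass_mg / total_length_m) * 1000
Step 1: Convert fiber length: 3.1 cm = 0.031 m
Step 2: Total fiber length = 313 * 0.031 = 9.703 m
Step 3: Linear density = 4.63 mg / 9.703 m = 0.4772 mg/m
Step 4: fineness = 0.4772 * 1000 = 477.2 mtex

477.2 mtex


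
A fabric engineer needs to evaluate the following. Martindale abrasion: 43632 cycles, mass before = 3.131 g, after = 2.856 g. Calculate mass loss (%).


Formula: Mass loss% = ((m_before - m_after) / m_before) * 100
Step 1: Mass loss = 3.131 - 2.856 = 0.275 g
Step 2: Ratio = 0.275 / 3.131 = 0.0878314
Step 3: Mass loss% = 0.0878314 * 100 = 8.78314% ≈ 8.78%

8.78%


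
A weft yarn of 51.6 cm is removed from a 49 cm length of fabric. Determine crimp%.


Formula: Crimp% = ((L_yarn - L_fabric) / L_fabric) * 100
Step 1: Extension = 51.6 - 49 = 2.6 cm
Step 2: Crimp% = (2.6 / 49) * 100
Step 3: Crimp% = 0.053061 * 100 = 5.3061% ≈ 5.3%

5.3%


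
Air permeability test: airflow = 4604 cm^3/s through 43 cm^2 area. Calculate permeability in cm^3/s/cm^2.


Formula: Air Permeability = Airflow / Test Area
AP = 4604 cm^3/s / 43 cm^2
AP = 107.1 cm^3/s/cm^2

107.1 cm^3/s/cm^2


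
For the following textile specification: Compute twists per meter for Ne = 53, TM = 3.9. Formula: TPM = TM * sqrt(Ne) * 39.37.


Formula: TPM = TM * sqrt(Ne) * 39.37
Step 1: sqrt(Ne) = sqrt(53) = 7.2801
Step 2: TM * sqrt(Ne) = 3.9 * 7.2801 = 28.3924
Step 3: TPM = 28.3924 * 39.37 = 1118 twists/m

1118 twists/m


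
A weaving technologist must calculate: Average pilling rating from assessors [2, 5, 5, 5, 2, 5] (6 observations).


Formula: Mean = sum / count
Sum = 2 + 5 + 5 + 5 + 2 + 5 = 24
Mean = 24 / 6 = 4.0

4.0


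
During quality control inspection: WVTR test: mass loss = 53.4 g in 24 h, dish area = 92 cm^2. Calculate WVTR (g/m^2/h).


Formula: WVTR = mass_loss / (area * time)
Step 1: Convert area: 92 cm^2 = 0.0092 m^2
Step 2: WVTR = 53.4 g / (0.0092 m^2 * 24 h)
Step 3: WVTR = 53.4 / 0.2208 = 241.8 g/m^2/h

241.8 g/m^2/h


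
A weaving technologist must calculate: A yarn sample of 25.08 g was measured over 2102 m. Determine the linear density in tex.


Formula: Tex = (mass_g / length_m) * 1000
Substituting: Tex = (25.08 / 2102) * 1000
Intermediate: 25.08 / 2102 = 0.01193149 g/m
Tex = 0.01193149 * 1000 = 11.93 tex

11.93 tex


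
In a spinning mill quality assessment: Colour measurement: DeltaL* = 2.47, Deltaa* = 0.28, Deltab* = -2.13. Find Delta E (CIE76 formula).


Formula: Delta E = sqrt(dL*^2 + da*^2 + db*^2)
Step 1: dL*^2 = 2.47^2 = 6.1009
Step 2: da*^2 = 0.28^2 = 0.0784
Step 3: db*^2 = (-2.13)^2 = 4.5369
Step 4: Sum = 6.1009 + 0.0784 + 4.5369 = 10.7162
Step 5: Delta E = sqrt(10.7162) = 3.27

3.27 Delta E


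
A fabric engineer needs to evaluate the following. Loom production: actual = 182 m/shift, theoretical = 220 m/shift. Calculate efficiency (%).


Formula: Efficiency% = (Actual output / Theoretical output) * 100
Efficiency% = (182 / 220) * 100
Efficiency% = 0.827273 * 100 = 82.7273% ≈ 82.7%

82.7%


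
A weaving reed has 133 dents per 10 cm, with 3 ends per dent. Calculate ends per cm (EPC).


Formula: EPC = (dents per 10 cm * ends per dent) / 10
Step 1: Total ends per 10 cm = 133 * 3 = 399
Step 2: EPC = 399 / 10 = 39.9 ends/cm

39.9 ends/cm


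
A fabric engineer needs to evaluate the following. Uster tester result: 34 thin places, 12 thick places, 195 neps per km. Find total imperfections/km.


Formula: Total = thin places + thick places + neps
Total = 34 + 12 + 195
Total = 241 imperfections/km

241 imperfections/km


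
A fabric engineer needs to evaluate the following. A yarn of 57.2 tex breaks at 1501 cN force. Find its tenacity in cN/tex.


Formula: Tenacity = Breaking force / Linear density
Tenacity = 1501 cN / 57.2 tex
Tenacity = 26.24 cN/tex

26.24 cN/tex


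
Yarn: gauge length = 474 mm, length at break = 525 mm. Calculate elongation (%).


Formula: Elongation (%) = ((L_break - L0) / L0) * 100
Step 1: Extension = 525 - 474 = 51 mm
Step 2: Elongation = (51 / 474) * 100
Step 3: Elongation = 0.107595 * 100 = 10.7595% ≈ 10.8%

10.8%


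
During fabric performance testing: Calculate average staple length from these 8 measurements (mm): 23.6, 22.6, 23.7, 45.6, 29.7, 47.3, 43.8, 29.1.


Formula: Mean = sum of lengths / count
Sum = 23.6 + 22.6 + 23.7 + 45.6 + 29.7 + 47.3 + 43.8 + 29.1
Sum = 265.4 mm
Mean = 265.4 / 8 = 33.18 mm

33.18 mm


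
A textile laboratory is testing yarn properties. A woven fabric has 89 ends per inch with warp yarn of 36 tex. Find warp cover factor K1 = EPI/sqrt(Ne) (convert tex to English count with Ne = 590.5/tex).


Formula: K1 = EPI / sqrt(Ne), with Ne = 590.5 / tex_warp
Step 1: Ne = 590.5 / 36 = 16.403
Step 2: sqrt(Ne) = sqrt(16.403) = 4.0501
Step 3: K1 = 89 / 4.0501 = 22.0

22.0


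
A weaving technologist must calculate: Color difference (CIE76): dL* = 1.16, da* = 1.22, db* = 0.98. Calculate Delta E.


Formula: Delta E = sqrt(dL*^2 + da*^2 + db*^2)
Step 1: dL*^2 = 1.16^2 = 1.3456
Step 2: da*^2 = 1.22^2 = 1.4884
Step 3: db*^2 = 0.98^2 = 0.9604
Step 4: Sum = 1.3456 + 1.4884 + 0.9604 = 3.7944
Step 5: Delta E = sqrt(3.7944) = 1.95

1.95 Delta E


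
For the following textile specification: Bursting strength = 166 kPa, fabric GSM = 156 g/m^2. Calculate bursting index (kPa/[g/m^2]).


Formula: Bursting Index = Bursting Strength / Fabric GSM
BI = 166 kPa / 156 g/m^2
BI = 1.064 kPa/(g/m^2)

1.064 kPa/(g/m^2)


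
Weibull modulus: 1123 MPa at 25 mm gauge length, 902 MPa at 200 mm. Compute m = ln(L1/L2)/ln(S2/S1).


Formula: m = ln(L1/L2) / ln(S2/S1)
Step 1: ln(L1/L2) = ln(25/200) = -2.07944
Step 2: S2/S1 = 902/1123 = 0.80321
Step 3: ln(S2/S1) = ln(0.80321) = -0.21914
Step 4: m = -2.07944 / -0.21914 = 9.49

9.49 (Weibull m)


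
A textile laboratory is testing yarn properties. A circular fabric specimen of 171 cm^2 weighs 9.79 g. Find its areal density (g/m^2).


Formula: GSM = mass_g / area_m2
Step 1: Convert area: 171 cm^2 = 171 / 10000 = 0.0171 m^2
Step 2: GSM = 9.79 g / 0.0171 m^2 = 572.5 g/m^2

572.5 g/m^2


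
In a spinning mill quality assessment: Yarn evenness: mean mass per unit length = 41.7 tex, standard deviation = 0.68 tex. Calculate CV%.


Formula: CV% = (standard deviation / mean) * 100
Step 1: Ratio = 0.68 / 41.7 = 0.016307
Step 2: CV% = 0.016307 * 100 = 1.6307% ≈ 1.6%

1.6%


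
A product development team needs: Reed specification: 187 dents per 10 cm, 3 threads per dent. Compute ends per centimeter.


Formula: EPC = (dents per 10 cm * ends per dent) / 10
Step 1: Total ends per 10 cm = 187 * 3 = 561
Step 2: EPC = 561 / 10 = 56.1 ends/cm

56.1 ends/cm


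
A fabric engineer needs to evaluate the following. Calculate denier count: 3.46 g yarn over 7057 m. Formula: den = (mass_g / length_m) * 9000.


Formula: den = (mass_g / length_m) * 9000
Substituting: den = (3.46 / 7057) * 9000
Intermediate: 3.46 / 7057 = 0.00049029 g/m
den = 0.00049029 * 9000 = 4.4 denier

4.4 denier


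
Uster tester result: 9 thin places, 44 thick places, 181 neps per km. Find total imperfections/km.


Formula: Total = thin places + thick places + neps
Total = 9 + 44 + 181
Total = 234 imperfections/km

234 imperfections/km


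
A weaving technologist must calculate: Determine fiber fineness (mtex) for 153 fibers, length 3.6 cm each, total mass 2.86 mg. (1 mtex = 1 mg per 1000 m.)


Formula: fineness (mtex) = mass (mg) / total length (km) = (mass_mg / total_length_m) * 1000
Step 1: Convert fiber length: 3.6 cm = 0.036 m
Step 2: Total fiber length = 153 * 0.036 = 5.508 m
Step 3: Linear density = 2.86 mg / 5.508 m = 0.5192 mg/m
Step 4: fineness = 0.5192 * 1000 = 519.2 mtex

519.2 mtex


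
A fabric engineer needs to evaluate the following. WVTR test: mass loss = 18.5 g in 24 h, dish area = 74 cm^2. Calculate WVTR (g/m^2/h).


Formula: WVTR = mass_loss / (area * time)
Step 1: Convert area: 74 cm^2 = 0.0074 m^2
Step 2: WVTR = 18.5 g / (0.0074 m^2 * 24 h)
Step 3: WVTR = 18.5 / 0.1776 = 104.2 g/m^2/h

104.2 g/m^2/h


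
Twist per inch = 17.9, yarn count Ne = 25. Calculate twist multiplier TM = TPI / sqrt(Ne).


Formula: TM = TPI / sqrt(Ne)
Step 1: sqrt(Ne) = sqrt(25) = 5
Step 2: TM = 17.9 / 5 = 3.58

3.58 TM


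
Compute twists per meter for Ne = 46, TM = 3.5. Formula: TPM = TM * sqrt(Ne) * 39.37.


Formula: TPM = TM * sqrt(Ne) * 39.37
Step 1: sqrt(Ne) = sqrt(46) = 6.7823
Step 2: TM * sqrt(Ne) = 3.5 * 6.7823 = 23.7381
Step 3: TPM = 23.7381 * 39.37 = 935 twists/m

935 twists/m


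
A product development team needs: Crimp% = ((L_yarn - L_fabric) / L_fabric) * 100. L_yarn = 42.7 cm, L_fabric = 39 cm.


Formula: Crimp% = ((L_yarn - L_fabric) / L_fabric) * 100
Step 1: Extension = 42.7 - 39 = 3.7 cm
Step 2: Crimp% = (3.7 / 39) * 100
Step 3: Crimp% = 0.094872 * 100 = 9.4872% ≈ 9.5%

9.5%


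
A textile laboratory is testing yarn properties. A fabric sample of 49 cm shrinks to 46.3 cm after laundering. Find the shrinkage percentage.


Formula: Shrinkage% = ((L_before - L_after) / L_before) * 100
Step 1: Shrinkage = 49 - 46.3 = 2.7 cm
Step 2: Shrinkage% = (2.7 / 49) * 100
Step 3: Shrinkage% = 0.055102 * 100 = 5.5102% ≈ 5.5%

5.5%


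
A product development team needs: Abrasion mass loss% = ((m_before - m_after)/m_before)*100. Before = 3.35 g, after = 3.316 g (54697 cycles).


Formula: Mass loss% = ((m_before - m_after) / m_before) * 100
Step 1: Mass loss = 3.35 - 3.316 = 0.034 g
Step 2: Ratio = 0.034 / 3.35 = 0.0101493
Step 3: Mass loss% = 0.0101493 * 100 = 1.01493% ≈ 1.01%

1.01%


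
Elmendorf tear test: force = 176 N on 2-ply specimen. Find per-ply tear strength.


Formula: Per-ply strength = Total force / Number of plies
Per-ply = 176 N / 2
Per-ply = 88 N

88 N


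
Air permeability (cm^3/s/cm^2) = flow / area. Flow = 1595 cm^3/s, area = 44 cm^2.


Formula: Air Permeability = Airflow / Test Area
AP = 1595 cm^3/s / 44 cm^2
AP = 36.3 cm^3/s/cm^2

36.3 cm^3/s/cm^2


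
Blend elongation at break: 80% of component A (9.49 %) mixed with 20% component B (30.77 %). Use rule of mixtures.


Formula: Blend property = (fraction_A * property_A) + (fraction_B * property_B)
Step 1: Contribution A = 80/100 * 9.49 % = 7.592 %
Step 2: Contribution B = 20/100 * 30.77 % = 6.154 %
Step 3: Blend elongation at break = 7.592 + 6.154 = 13.746 %

13.746 %


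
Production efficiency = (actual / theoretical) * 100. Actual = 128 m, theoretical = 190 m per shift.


Formula: Efficiency% = (Actual output / Theoretical output) * 100
Efficiency% = (128 / 190) * 100
Efficiency% = 0.673684 * 100 = 67.3684% ≈ 67.4%

67.4%


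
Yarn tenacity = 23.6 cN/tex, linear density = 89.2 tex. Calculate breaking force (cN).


Formula: Breaking force = Tenacity * Linear density
F = 23.6 cN/tex * 89.2 tex
F = 2105.12 cN

2105.12 cN


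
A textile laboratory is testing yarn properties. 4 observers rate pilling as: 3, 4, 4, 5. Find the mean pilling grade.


Formula: Mean = sum / count
Sum = 3 + 4 + 4 + 5 = 16
Mean = 16 / 4 = 4.0

4.0


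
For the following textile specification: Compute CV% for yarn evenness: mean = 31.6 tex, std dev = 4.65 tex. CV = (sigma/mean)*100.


Formula: CV% = (standard deviation / mean) * 100
Step 1: Ratio = 4.65 / 31.6 = 0.147152
Step 2: CV% = 0.147152 * 100 = 14.7152% ≈ 14.7%

14.7%


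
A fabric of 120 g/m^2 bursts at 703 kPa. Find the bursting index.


Formula: Bursting Index = Bursting Strength / Fabric GSM
BI = 703 kPa / 120 g/m^2
BI = 5.858 kPa/(g/m^2)

5.858 kPa/(g/m^2)


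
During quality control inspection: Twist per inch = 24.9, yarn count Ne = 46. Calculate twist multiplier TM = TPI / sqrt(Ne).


Formula: TM = TPI / sqrt(Ne)
Step 1: sqrt(Ne) = sqrt(46) = 6.7823
Step 2: TM = 24.9 / 6.7823 = 3.67

3.67 TM


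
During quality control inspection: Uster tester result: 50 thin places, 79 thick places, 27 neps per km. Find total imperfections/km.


Formula: Total = thin places + thick places + neps
Total = 50 + 79 + 27
Total = 156 imperfections/km

156 imperfections/km


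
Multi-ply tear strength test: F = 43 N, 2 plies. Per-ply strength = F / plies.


Formula: Per-ply strength = Total force / Number of plies
Per-ply = 43 N / 2
Per-ply = 21.5 N

21.5 N


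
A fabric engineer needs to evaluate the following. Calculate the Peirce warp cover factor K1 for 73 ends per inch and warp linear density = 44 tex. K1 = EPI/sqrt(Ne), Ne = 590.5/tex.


Formula: K1 = EPI / sqrt(Ne), with Ne = 590.5 / tex_warp
Step 1: Ne = 590.5 / 44 = 13.42
Step 2: sqrt(Ne) = sqrt(13.42) = 3.6633
Step 3: K1 = 73 / 3.6633 = 19.9

19.9


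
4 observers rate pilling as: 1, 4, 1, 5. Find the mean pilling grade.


Formula: Mean = sum / count
Sum = 1 + 4 + 1 + 5 = 11
Mean = 11 / 4 = 2.8

2.8


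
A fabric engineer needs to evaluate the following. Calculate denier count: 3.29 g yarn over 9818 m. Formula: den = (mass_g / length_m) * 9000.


Formula: den = (mass_g / length_m) * 9000
Substituting: den = (3.29 / 9818) * 9000
Intermediate: 3.29 / 9818 = 0.0003351 g/m
den = 0.0003351 * 9000 = 3.0 denier

3.0 denier


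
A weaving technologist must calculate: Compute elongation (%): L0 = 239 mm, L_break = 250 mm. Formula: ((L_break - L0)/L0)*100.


Formula: Elongation (%) = ((L_break - L0) / L0) * 100
Step 1: Extension = 250 - 239 = 11 mm
Step 2: Elongation = (11 / 239) * 100
Step 3: Elongation = 0.046025 * 100 = 4.6025% ≈ 4.6%

4.6%


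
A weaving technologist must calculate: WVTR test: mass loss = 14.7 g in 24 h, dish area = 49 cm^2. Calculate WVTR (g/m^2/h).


Formula: WVTR = mass_loss / (area * time)
Step 1: Convert area: 49 cm^2 = 0.0049 m^2
Step 2: WVTR = 14.7 g / (0.0049 m^2 * 24 h)
Step 3: WVTR = 14.7 / 0.1176 = 125.0 g/m^2/h

125.0 g/m^2/h


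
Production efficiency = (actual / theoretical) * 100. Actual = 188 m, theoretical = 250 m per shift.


Formula: Efficiency% = (Actual output / Theoretical output) * 100
Efficiency% = (188 / 250) * 100
Efficiency% = 0.752 * 100 = 75.2%

75.2%


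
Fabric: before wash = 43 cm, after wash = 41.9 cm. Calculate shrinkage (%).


Formula: Shrinkage% = ((L_before - L_after) / L_before) * 100
Step 1: Shrinkage = 43 - 41.9 = 1.1 cm
Step 2: Shrinkage% = (1.1 / 43) * 100
Step 3: Shrinkage% = 0.025581 * 100 = 2.5581% ≈ 2.6%

2.6%


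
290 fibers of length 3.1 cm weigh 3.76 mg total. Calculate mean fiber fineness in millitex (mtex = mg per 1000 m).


Formula: fineness (mtex) = mass (mg) / total length (km) = (mass_mg / total_length_m) * 1000
Step 1: Convert fiber length: 3.1 cm = 0.031 m
Step 2: Total fiber length = 290 * 0.031 = 8.99 m
Step 3: Linear density = 3.76 mg / 8.99 m = 0.4182 mg/m
Step 4: fineness = 0.4182 * 1000 = 418.2 mtex

418.2 mtex


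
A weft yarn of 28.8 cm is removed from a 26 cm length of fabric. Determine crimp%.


Formula: Crimp% = ((L_yarn - L_fabric) / L_fabric) * 100
Step 1: Extension = 28.8 - 26 = 2.8 cm
Step 2: Crimp% = (2.8 / 26) * 100
Step 3: Crimp% = 0.107692 * 100 = 10.7692% ≈ 10.8%

10.8%


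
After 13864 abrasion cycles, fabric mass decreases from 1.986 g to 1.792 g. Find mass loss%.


Formula: Mass loss% = ((m_before - m_after) / m_before) * 100
Step 1: Mass loss = 1.986 - 1.792 = 0.194 g
Step 2: Ratio = 0.194 / 1.986 = 0.0976838
Step 3: Mass loss% = 0.0976838 * 100 = 9.76838% ≈ 9.77%

9.77%


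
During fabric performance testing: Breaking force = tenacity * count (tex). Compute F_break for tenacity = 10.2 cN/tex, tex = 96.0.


Formula: Breaking force = Tenacity * Linear density
F = 10.2 cN/tex * 96.0 tex
F = 979.20 cN

979.20 cN


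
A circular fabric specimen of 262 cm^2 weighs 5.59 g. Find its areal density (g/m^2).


Formula: GSM = mass_g / area_m2
Step 1: Convert area: 262 cm^2 = 262 / 10000 = 0.0262 m^2
Step 2: GSM = 5.59 g / 0.0262 m^2 = 213.4 g/m^2

213.4 g/m^2


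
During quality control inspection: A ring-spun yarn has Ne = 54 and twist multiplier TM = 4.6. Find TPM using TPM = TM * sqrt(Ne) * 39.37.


Formula: TPM = TM * sqrt(Ne) * 39.37
Step 1: sqrt(Ne) = sqrt(54) = 7.3485
Step 2: TM * sqrt(Ne) = 4.6 * 7.3485 = 33.8031
Step 3: TPM = 33.8031 * 39.37 = 1331 twists/m

1331 twists/m


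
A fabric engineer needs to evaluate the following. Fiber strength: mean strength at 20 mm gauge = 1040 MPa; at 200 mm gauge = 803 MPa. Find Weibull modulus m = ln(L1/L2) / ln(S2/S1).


Formula: m = ln(L1/L2) / ln(S2/S1)
Step 1: ln(L1/L2) = ln(20/200) = -2.30259
Step 2: S2/S1 = 803/1040 = 0.77212
Step 3: ln(S2/S1) = ln(0.77212) = -0.25862
Step 4: m = -2.30259 / -0.25862 = 8.90

8.90 (Weibull m)


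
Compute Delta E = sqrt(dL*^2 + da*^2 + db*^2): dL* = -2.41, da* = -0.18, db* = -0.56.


Formula: Delta E = sqrt(dL*^2 + da*^2 + db*^2)
Step 1: dL*^2 = (-2.41)^2 = 5.8081
Step 2: da*^2 = (-0.18)^2 = 0.0324
Step 3: db*^2 = (-0.56)^2 = 0.3136
Step 4: Sum = 5.8081 + 0.0324 + 0.3136 = 6.1541
Step 5: Delta E = sqrt(6.1541) = 2.48

2.48 Delta E


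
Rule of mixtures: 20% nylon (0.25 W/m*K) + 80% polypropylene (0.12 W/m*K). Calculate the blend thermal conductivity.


Formula: Blend property = (fraction_A * property_A) + (fraction_B * property_B)
Step 1: Contribution A = 20/100 * 0.25 W/m*K = 0.05 W/m*K
Step 2: Contribution B = 80/100 * 0.12 W/m*K = 0.096 W/m*K
Step 3: Blend thermal conductivity = 0.05 + 0.096 = 0.146 W/m*K

0.146 W/m*K


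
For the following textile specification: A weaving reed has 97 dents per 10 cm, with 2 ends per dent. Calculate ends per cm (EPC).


Formula: EPC = (dents per 10 cm * ends per dent) / 10
Step 1: Total ends per 10 cm = 97 * 2 = 194
Step 2: EPC = 194 / 10 = 19.4 ends/cm

19.4 ends/cm


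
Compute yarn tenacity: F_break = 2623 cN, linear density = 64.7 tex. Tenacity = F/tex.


Formula: Tenacity = Breaking force / Linear density
Tenacity = 2623 cN / 64.7 tex
Tenacity = 40.54 cN/tex

40.54 cN/tex


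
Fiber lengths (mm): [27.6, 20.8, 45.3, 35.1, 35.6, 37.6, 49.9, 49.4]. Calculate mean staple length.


Formula: Mean = sum of lengths / count
Sum = 27.6 + 20.8 + 45.3 + 35.1 + 35.6 + 37.6 + 49.9 + 49.4
Sum = 301.3 mm
Mean = 301.3 / 8 = 37.66 mm

37.66 mm


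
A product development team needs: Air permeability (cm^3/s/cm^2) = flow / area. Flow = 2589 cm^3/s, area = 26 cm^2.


Formula: Air Permeability = Airflow / Test Area
AP = 2589 cm^3/s / 26 cm^2
AP = 99.6 cm^3/s/cm^2

99.6 cm^3/s/cm^2


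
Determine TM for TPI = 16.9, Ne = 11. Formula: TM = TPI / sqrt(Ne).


Formula: TM = TPI / sqrt(Ne)
Step 1: sqrt(Ne) = sqrt(11) = 3.3166
Step 2: TM = 16.9 / 3.3166 = 5.10

5.10 TM


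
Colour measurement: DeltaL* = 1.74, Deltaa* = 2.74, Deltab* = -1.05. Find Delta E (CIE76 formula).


Formula: Delta E = sqrt(dL*^2 + da*^2 + db*^2)
Step 1: dL*^2 = 1.74^2 = 3.0276
Step 2: da*^2 = 2.74^2 = 7.5076
Step 3: db*^2 = (-1.05)^2 = 1.1025
Step 4: Sum = 3.0276 + 7.5076 + 1.1025 = 11.6377
Step 5: Delta E = sqrt(11.6377) = 3.41

3.41 Delta E


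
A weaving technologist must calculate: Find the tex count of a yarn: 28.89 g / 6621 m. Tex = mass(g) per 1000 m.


Formula: Tex = (mass_g / length_m) * 1000
Substituting: Tex = (28.89 / 6621) * 1000
Intermediate: 28.89 / 6621 = 0.00436339 g/m
Tex = 0.00436339 * 1000 = 4.36 tex

4.36 tex


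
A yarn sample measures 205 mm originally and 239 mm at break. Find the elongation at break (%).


Formula: Elongation (%) = ((L_break - L0) / L0) * 100
Step 1: Extension = 239 - 205 = 34 mm
Step 2: Elongation = (34 / 205) * 100
Step 3: Elongation = 0.165854 * 100 = 16.5854% ≈ 16.6%

16.6%


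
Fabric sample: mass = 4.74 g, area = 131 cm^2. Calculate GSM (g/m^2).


Formula: GSM = mass_g / area_m2
Step 1: Convert area: 131 cm^2 = 131 / 10000 = 0.0131 m^2
Step 2: GSM = 4.74 g / 0.0131 m^2 = 361.8 g/m^2

361.8 g/m^2


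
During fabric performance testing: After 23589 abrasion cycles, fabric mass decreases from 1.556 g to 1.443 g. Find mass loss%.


Formula: Mass loss% = ((m_before - m_after) / m_before) * 100
Step 1: Mass loss = 1.556 - 1.443 = 0.113 g
Step 2: Ratio = 0.113 / 1.556 = 0.0726221
Step 3: Mass loss% = 0.0726221 * 100 = 7.26221% ≈ 7.26%

7.26%


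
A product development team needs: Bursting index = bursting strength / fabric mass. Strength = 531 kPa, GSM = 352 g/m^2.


Formula: Bursting Index = Bursting Strength / Fabric GSM
BI = 531 kPa / 352 g/m^2
BI = 1.509 kPa/(g/m^2)

1.509 kPa/(g/m^2)


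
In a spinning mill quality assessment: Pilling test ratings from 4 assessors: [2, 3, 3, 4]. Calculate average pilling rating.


Formula: Mean = sum / count
Sum = 2 + 3 + 3 + 4 = 12
Mean = 12 / 4 = 3.0

3.0


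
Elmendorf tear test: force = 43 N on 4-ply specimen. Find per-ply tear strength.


Formula: Per-ply strength = Total force / Number of plies
Per-ply = 43 N / 4
Per-ply = 10.75 N

10.75 N


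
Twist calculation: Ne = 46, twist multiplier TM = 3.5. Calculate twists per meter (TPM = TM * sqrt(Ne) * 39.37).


Formula: TPM = TM * sqrt(Ne) * 39.37
Step 1: sqrt(Ne) = sqrt(46) = 6.7823
Step 2: TM * sqrt(Ne) = 3.5 * 6.7823 = 23.7381
Step 3: TPM = 23.7381 * 39.37 = 935 twists/m

935 twists/m


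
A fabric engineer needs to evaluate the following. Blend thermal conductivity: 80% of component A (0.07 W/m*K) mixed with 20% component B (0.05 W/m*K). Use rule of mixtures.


Formula: Blend property = (fraction_A * property_A) + (fraction_B * property_B)
Step 1: Contribution A = 80/100 * 0.07 W/m*K = 0.056 W/m*K
Step 2: Contribution B = 20/100 * 0.05 W/m*K = 0.01 W/m*K
Step 3: Blend thermal conductivity = 0.056 + 0.01 = 0.066 W/m*K

0.066 W/m*K


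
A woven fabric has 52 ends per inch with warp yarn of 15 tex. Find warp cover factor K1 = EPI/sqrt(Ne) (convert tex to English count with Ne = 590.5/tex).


Formula: K1 = EPI / sqrt(Ne), with Ne = 590.5 / tex_warp
Step 1: Ne = 590.5 / 15 = 39.367
Step 2: sqrt(Ne) = sqrt(39.367) = 6.2743
Step 3: K1 = 52 / 6.2743 = 8.3

8.3


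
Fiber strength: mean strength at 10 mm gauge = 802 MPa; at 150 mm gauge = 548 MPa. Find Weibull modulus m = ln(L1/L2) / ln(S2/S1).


Formula: m = ln(L1/L2) / ln(S2/S1)
Step 1: ln(L1/L2) = ln(10/150) = -2.70805
Step 2: S2/S1 = 548/802 = 0.68329
Step 3: ln(S2/S1) = ln(0.68329) = -0.38084
Step 4: m = -2.70805 / -0.38084 = 7.11

7.11 (Weibull m)


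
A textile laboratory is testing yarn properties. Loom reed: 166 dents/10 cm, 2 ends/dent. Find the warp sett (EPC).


Formula: EPC = (dents per 10 cm * ends per dent) / 10
Step 1: Total ends per 10 cm = 166 * 2 = 332
Step 2: EPC = 332 / 10 = 33.2 ends/cm

33.2 ends/cm


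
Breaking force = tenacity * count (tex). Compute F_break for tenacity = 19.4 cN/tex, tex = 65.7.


Formula: Breaking force = Tenacity * Linear density
F = 19.4 cN/tex * 65.7 tex
F = 1274.58 cN

1274.58 cN


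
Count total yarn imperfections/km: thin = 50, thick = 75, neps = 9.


Formula: Total = thin places + thick places + neps
Total = 50 + 75 + 9
Total = 134 imperfections/km

134 imperfections/km


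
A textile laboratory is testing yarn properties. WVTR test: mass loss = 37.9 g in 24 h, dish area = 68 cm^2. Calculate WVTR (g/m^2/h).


Formula: WVTR = mass_loss / (area * time)
Step 1: Convert area: 68 cm^2 = 0.0068 m^2
Step 2: WVTR = 37.9 g / (0.0068 m^2 * 24 h)
Step 3: WVTR = 37.9 / 0.1632 = 232.2 g/m^2/h

232.2 g/m^2/h


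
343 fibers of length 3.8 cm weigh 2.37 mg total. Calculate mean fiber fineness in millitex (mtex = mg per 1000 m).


Formula: fineness (mtex) = mass (mg) / total length (km) = (mass_mg / total_length_m) * 1000
Step 1: Convert fiber length: 3.8 cm = 0.038 m
Step 2: Total fiber length = 343 * 0.038 = 13.034 m
Step 3: Linear density = 2.37 mg / 13.034 m = 0.1818 mg/m
Step 4: fineness = 0.1818 * 1000 = 181.8 mtex

181.8 mtex


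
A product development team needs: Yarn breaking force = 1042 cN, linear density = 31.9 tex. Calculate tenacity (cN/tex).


Formula: Tenacity = Breaking force / Linear density
Tenacity = 1042 cN / 31.9 tex
Tenacity = 32.66 cN/tex

32.66 cN/tex


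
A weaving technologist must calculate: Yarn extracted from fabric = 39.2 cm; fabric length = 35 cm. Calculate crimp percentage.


Formula: Crimp% = ((L_yarn - L_fabric) / L_fabric) * 100
Step 1: Extension = 39.2 - 35 = 4.2 cm
Step 2: Crimp% = (4.2 / 35) * 100
Step 3: Crimp% = 0.12 * 100 = 12.0%

12.0%


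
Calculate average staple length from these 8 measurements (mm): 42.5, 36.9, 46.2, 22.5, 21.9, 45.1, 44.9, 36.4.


Formula: Mean = sum of lengths / count
Sum = 42.5 + 36.9 + 46.2 + 22.5 + 21.9 + 45.1 + 44.9 + 36.4
Sum = 296.4 mm
Mean = 296.4 / 8 = 37.05 mm

37.05 mm


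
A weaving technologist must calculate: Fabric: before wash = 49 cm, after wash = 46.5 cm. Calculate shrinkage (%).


Formula: Shrinkage% = ((L_before - L_after) / L_before) * 100
Step 1: Shrinkage = 49 - 46.5 = 2.5 cm
Step 2: Shrinkage% = (2.5 / 49) * 100
Step 3: Shrinkage% = 0.05102 * 100 = 5.102% ≈ 5.1%

5.1%


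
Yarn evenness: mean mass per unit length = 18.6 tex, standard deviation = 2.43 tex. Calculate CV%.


Formula: CV% = (standard deviation / mean) * 100
Step 1: Ratio = 2.43 / 18.6 = 0.130645
Step 2: CV% = 0.130645 * 100 = 13.0645% ≈ 13.1%

13.1%


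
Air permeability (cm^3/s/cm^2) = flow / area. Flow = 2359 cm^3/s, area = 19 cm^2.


Formula: Air Permeability = Airflow / Test Area
AP = 2359 cm^3/s / 19 cm^2
AP = 124.2 cm^3/s/cm^2

124.2 cm^3/s/cm^2


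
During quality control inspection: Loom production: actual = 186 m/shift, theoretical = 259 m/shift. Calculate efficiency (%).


Formula: Efficiency% = (Actual output / Theoretical output) * 100
Efficiency% = (186 / 259) * 100
Efficiency% = 0.718147 * 100 = 71.8147% ≈ 71.8%

71.8%


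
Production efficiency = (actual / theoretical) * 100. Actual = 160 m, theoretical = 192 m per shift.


Formula: Efficiency% = (Actual output / Theoretical output) * 100
Efficiency% = (160 / 192) * 100
Efficiency% = 0.833333 * 100 = 83.3333% ≈ 83.3%

83.3%
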